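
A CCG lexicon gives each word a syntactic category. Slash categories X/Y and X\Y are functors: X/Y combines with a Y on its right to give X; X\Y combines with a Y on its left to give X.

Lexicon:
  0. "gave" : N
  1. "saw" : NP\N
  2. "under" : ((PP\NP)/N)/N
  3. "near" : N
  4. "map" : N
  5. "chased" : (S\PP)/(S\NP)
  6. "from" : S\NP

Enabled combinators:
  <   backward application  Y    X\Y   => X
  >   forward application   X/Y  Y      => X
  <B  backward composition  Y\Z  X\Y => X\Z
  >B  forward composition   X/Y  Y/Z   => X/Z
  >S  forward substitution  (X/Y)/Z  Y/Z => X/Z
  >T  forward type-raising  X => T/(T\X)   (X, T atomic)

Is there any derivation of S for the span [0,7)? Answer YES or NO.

[0,7] S   <
  [0,5] PP   <
    [0,2] NP   >
      [0,1] NP/(NP\N)   >T
        [0,1] "gave" : N
      [1,2] "saw" : NP\N
    [2,5] PP\NP   >
      [2,4] (PP\NP)/N   >
        [2,3] "under" : ((PP\NP)/N)/N
        [3,4] "near" : N
      [4,5] "map" : N
  [5,7] S\PP   >
    [5,6] "chased" : (S\PP)/(S\NP)
    [6,7] "from" : S\NP

YES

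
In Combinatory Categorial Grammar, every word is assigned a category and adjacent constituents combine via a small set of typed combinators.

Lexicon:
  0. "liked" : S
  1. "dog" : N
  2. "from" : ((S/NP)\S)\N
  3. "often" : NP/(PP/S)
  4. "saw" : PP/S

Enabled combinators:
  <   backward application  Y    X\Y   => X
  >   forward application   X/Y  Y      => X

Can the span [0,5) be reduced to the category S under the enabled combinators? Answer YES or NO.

[0,5] S   >
  [0,3] S/NP   <
    [0,1] "liked" : S
    [1,3] (S/NP)\S   <
      [1,2] "dog" : N
      [2,3] "from" : ((S/NP)\S)\N
  [3,5] NP   >
    [3,4] "often" : NP/(PP/S)
    [4,5] "saw" : PP/S

YES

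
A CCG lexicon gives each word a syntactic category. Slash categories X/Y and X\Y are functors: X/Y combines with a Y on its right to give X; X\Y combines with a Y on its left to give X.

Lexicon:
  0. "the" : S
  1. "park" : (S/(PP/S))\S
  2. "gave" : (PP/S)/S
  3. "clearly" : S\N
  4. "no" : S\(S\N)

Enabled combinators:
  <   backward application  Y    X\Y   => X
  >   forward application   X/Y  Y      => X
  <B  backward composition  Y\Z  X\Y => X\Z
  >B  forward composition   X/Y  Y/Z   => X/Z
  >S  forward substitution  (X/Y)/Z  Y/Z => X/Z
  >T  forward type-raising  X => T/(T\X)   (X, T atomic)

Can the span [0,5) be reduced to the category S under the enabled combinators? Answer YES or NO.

YES

[0,5] S   >
  [0,2] S/(PP/S)   <
    [0,1] "the" : S
    [1,2] "park" : (S/(PP/S))\S
  [2,5] PP/S   >
    [2,3] "gave" : (PP/S)/S
    [3,5] S   <
      [3,4] "clearly" : S\N
      [4,5] "no" : S\(S\N)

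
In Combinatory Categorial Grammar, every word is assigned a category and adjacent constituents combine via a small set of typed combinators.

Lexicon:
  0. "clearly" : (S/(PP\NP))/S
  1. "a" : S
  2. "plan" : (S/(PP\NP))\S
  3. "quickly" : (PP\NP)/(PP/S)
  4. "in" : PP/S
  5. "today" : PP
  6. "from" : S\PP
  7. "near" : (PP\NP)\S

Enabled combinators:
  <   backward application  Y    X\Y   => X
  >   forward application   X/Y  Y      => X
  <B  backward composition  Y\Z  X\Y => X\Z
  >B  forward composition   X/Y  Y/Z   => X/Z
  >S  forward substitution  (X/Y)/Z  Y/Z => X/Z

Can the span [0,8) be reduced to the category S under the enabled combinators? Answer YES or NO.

[0,8] S   >
  [0,5] S/(PP\NP)   >
    [0,1] "clearly" : (S/(PP\NP))/S
    [1,5] S   >
      [1,3] S/(PP\NP)   <
        [1,2] "a" : S
        [2,3] "plan" : (S/(PP\NP))\S
      [3,5] PP\NP   >
        [3,4] "quickly" : (PP\NP)/(PP/S)
        [4,5] "in" : PP/S
  [5,8] PP\NP   <
    [5,7] S   <
      [5,6] "today" : PP
      [6,7] "from" : S\PP
    [7,8] "near" : (PP\NP)\S

YES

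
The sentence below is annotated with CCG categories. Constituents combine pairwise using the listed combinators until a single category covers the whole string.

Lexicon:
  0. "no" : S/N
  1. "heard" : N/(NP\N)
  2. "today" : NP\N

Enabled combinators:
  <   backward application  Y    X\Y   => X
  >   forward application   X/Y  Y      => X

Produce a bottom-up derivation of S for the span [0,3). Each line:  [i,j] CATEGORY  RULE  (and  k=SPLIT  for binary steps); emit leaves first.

[0,1] S/N  lex  "no"
[1,2] N/(NP\N)  lex  "heard"
[2,3] NP\N  lex  "today"
[1,3] N  >  k=2
[0,3] S  >  k=1

[0,3] S   >
  [0,1] "no" : S/N
  [1,3] N   >
    [1,2] "heard" : N/(NP\N)
    [2,3] "today" : NP\N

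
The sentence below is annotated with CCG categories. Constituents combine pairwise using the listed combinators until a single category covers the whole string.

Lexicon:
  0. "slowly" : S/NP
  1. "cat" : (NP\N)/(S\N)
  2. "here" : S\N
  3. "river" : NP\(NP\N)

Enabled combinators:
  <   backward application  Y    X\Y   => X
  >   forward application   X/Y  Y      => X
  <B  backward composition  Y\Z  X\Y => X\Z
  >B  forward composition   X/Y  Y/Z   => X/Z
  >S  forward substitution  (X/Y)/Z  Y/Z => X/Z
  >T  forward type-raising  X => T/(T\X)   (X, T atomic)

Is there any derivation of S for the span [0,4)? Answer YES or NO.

YES

[0,4] S   >
  [0,1] "slowly" : S/NP
  [1,4] NP   <
    [1,3] NP\N   >
      [1,2] "cat" : (NP\N)/(S\N)
      [2,3] "here" : S\N
    [3,4] "river" : NP\(NP\N)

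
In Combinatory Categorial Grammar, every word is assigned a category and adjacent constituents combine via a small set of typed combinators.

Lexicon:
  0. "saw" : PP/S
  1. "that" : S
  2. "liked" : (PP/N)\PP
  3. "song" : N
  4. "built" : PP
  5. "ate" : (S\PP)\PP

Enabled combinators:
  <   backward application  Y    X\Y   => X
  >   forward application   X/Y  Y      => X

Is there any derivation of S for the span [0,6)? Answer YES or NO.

YES

[0,6] S   <
  [0,4] PP   >
    [0,3] PP/N   <
      [0,2] PP   >
        [0,1] "saw" : PP/S
        [1,2] "that" : S
      [2,3] "liked" : (PP/N)\PP
    [3,4] "song" : N
  [4,6] S\PP   <
    [4,5] "built" : PP
    [5,6] "ate" : (S\PP)\PP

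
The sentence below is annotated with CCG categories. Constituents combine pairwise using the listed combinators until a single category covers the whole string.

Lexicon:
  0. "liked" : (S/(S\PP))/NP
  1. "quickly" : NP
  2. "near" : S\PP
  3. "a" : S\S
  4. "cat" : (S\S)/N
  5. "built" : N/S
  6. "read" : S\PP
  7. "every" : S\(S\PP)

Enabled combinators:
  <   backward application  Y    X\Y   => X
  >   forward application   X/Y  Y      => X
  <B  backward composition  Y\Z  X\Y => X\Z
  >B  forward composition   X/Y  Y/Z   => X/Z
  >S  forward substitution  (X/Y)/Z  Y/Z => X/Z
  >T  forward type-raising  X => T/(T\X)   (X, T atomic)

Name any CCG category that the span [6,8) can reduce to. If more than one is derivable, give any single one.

S

[0,8] S   >
  [0,2] S/(S\PP)   >
    [0,1] "liked" : (S/(S\PP))/NP
    [1,2] "quickly" : NP
  [2,8] S\PP   <B
    [2,4] S\PP   <B
      [2,3] "near" : S\PP
      [3,4] "a" : S\S
    [4,8] S\S   >
      [4,5] "cat" : (S\S)/N
      [5,8] N   >
        [5,6] "built" : N/S
        [6,8] S   <
          [6,7] "read" : S\PP
          [7,8] "every" : S\(S\PP)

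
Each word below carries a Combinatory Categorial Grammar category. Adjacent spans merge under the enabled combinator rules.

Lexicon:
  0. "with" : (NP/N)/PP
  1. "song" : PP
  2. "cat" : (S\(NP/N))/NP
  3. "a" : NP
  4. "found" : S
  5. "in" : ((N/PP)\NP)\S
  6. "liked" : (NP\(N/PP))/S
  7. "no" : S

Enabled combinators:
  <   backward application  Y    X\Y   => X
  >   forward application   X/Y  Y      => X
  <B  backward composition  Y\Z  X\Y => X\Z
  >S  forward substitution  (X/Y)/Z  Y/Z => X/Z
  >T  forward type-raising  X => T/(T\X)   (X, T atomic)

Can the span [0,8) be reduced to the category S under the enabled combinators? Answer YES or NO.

[0,8] S   <
  [0,2] NP/N   >
    [0,1] "with" : (NP/N)/PP
    [1,2] "song" : PP
  [2,8] S\(NP/N)   >
    [2,3] "cat" : (S\(NP/N))/NP
    [3,8] NP   <
      [3,6] N/PP   <
        [3,4] "a" : NP
        [4,6] (N/PP)\NP   <
          [4,5] "found" : S
          [5,6] "in" : ((N/PP)\NP)\S
      [6,8] NP\(N/PP)   >
        [6,7] "liked" : (NP\(N/PP))/S
        [7,8] "no" : S

YES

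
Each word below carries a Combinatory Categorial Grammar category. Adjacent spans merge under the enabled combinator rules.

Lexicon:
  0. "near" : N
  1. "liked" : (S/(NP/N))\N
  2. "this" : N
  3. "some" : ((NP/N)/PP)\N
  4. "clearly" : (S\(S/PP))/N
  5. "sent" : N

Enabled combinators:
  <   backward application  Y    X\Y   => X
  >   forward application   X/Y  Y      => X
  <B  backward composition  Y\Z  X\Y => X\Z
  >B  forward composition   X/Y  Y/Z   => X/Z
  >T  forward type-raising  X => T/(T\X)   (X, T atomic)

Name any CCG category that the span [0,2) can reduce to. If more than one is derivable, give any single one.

[0,6] S   <
  [0,4] S/PP   >B
    [0,2] S/(NP/N)   <
      [0,1] "near" : N
      [1,2] "liked" : (S/(NP/N))\N
    [2,4] (NP/N)/PP   <
      [2,3] "this" : N
      [3,4] "some" : ((NP/N)/PP)\N
  [4,6] S\(S/PP)   >
    [4,5] "clearly" : (S\(S/PP))/N
    [5,6] "sent" : N

S/(NP/N)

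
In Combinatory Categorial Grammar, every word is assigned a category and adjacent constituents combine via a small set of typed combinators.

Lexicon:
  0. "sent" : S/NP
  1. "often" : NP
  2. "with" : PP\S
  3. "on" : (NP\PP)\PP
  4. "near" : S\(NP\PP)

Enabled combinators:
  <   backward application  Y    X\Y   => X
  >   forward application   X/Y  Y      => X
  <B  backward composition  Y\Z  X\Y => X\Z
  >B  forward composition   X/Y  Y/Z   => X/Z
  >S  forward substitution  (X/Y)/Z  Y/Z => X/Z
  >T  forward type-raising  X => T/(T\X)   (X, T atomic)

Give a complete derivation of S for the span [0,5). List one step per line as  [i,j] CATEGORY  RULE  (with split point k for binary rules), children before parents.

[0,1] S/NP  lex  "sent"
[1,2] NP  lex  "often"
[0,2] S  >  k=1
[2,3] PP\S  lex  "with"
[0,3] PP  <  k=2
[3,4] (NP\PP)\PP  lex  "on"
[0,4] NP\PP  <  k=3
[4,5] S\(NP\PP)  lex  "near"
[0,5] S  <  k=4

[0,5] S   <
  [0,4] NP\PP   <
    [0,3] PP   <
      [0,2] S   >
        [0,1] "sent" : S/NP
        [1,2] "often" : NP
      [2,3] "with" : PP\S
    [3,4] "on" : (NP\PP)\PP
  [4,5] "near" : S\(NP\PP)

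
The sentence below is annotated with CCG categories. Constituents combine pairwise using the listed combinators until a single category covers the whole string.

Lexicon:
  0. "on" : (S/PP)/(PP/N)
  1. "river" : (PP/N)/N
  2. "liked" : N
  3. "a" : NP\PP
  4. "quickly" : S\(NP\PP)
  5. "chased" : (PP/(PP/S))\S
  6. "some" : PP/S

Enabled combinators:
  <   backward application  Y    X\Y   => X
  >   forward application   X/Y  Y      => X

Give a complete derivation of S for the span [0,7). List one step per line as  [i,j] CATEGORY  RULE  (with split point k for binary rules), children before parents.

[0,1] (S/PP)/(PP/N)  lex  "on"
[1,2] (PP/N)/N  lex  "river"
[2,3] N  lex  "liked"
[1,3] PP/N  >  k=2
[0,3] S/PP  >  k=1
[3,4] NP\PP  lex  "a"
[4,5] S\(NP\PP)  lex  "quickly"
[3,5] S  <  k=4
[5,6] (PP/(PP/S))\S  lex  "chased"
[3,6] PP/(PP/S)  <  k=5
[6,7] PP/S  lex  "some"
[3,7] PP  >  k=6
[0,7] S  >  k=3

[0,7] S   >
  [0,3] S/PP   >
    [0,1] "on" : (S/PP)/(PP/N)
    [1,3] PP/N   >
      [1,2] "river" : (PP/N)/N
      [2,3] "liked" : N
  [3,7] PP   >
    [3,6] PP/(PP/S)   <
      [3,5] S   <
        [3,4] "a" : NP\PP
        [4,5] "quickly" : S\(NP\PP)
      [5,6] "chased" : (PP/(PP/S))\S
    [6,7] "some" : PP/S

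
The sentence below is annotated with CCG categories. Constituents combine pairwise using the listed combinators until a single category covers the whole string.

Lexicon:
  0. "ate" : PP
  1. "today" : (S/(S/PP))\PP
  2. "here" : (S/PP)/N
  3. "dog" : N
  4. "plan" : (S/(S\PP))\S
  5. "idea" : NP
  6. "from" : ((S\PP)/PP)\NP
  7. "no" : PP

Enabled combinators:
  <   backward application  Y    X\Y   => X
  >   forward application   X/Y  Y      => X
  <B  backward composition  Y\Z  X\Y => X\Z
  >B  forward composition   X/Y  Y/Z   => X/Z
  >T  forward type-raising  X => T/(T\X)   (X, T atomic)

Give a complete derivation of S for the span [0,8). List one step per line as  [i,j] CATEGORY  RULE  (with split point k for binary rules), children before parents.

[0,8] S   >
  [0,5] S/(S\PP)   <
    [0,4] S   >
      [0,3] S/N   >B
        [0,2] S/(S/PP)   <
          [0,1] "ate" : PP
          [1,2] "today" : (S/(S/PP))\PP
        [2,3] "here" : (S/PP)/N
      [3,4] "dog" : N
    [4,5] "plan" : (S/(S\PP))\S
  [5,8] S\PP   >
    [5,7] (S\PP)/PP   <
      [5,6] "idea" : NP
      [6,7] "from" : ((S\PP)/PP)\NP
    [7,8] "no" : PP

[0,1] PP  lex  "ate"
[1,2] (S/(S/PP))\PP  lex  "today"
[0,2] S/(S/PP)  <  k=1
[2,3] (S/PP)/N  lex  "here"
[0,3] S/N  >B  k=2
[3,4] N  lex  "dog"
[0,4] S  >  k=3
[4,5] (S/(S\PP))\S  lex  "plan"
[0,5] S/(S\PP)  <  k=4
[5,6] NP  lex  "idea"
[6,7] ((S\PP)/PP)\NP  lex  "from"
[5,7] (S\PP)/PP  <  k=6
[7,8] PP  lex  "no"
[5,8] S\PP  >  k=7
[0,8] S  >  k=5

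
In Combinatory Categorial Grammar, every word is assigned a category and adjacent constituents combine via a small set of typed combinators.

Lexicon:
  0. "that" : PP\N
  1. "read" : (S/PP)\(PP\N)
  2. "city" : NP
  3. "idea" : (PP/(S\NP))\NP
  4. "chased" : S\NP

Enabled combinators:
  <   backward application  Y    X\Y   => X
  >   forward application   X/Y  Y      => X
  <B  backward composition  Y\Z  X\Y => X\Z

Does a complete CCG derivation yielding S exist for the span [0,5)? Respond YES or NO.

[0,5] S   >
  [0,2] S/PP   <
    [0,1] "that" : PP\N
    [1,2] "read" : (S/PP)\(PP\N)
  [2,5] PP   >
    [2,4] PP/(S\NP)   <
      [2,3] "city" : NP
      [3,4] "idea" : (PP/(S\NP))\NP
    [4,5] "chased" : S\NP

YES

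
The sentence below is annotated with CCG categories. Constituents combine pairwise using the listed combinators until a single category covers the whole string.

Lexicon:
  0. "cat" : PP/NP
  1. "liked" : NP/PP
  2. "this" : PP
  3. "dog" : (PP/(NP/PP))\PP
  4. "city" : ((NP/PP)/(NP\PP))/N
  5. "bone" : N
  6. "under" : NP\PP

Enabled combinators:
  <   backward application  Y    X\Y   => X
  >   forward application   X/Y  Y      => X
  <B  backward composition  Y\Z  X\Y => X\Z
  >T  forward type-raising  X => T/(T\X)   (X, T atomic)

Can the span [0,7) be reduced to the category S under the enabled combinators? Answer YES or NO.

NO

PP/NP NP/PP PP (PP/(NP/PP))\PP ((NP/PP)/(NP\PP))/N N NP\PP
CKY chart[0,7] = {N/(N\PP), NP/(NP\PP), PP, PP/(PP\PP), S/(S\PP)}; S ∉ chart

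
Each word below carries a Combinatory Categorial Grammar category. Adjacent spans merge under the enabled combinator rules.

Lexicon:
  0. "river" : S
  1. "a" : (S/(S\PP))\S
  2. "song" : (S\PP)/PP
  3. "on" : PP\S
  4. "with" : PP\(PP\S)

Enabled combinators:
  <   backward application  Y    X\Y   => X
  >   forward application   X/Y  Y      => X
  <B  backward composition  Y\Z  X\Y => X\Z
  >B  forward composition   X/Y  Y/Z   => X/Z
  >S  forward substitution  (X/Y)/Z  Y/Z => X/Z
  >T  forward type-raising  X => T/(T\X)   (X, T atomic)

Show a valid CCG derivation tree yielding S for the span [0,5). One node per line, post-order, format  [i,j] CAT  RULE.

[0,1] S  lex  "river"
[1,2] (S/(S\PP))\S  lex  "a"
[0,2] S/(S\PP)  <  k=1
[2,3] (S\PP)/PP  lex  "song"
[3,4] PP\S  lex  "on"
[4,5] PP\(PP\S)  lex  "with"
[3,5] PP  <  k=4
[2,5] S\PP  >  k=3
[0,5] S  >  k=2

[0,5] S   >
  [0,2] S/(S\PP)   <
    [0,1] "river" : S
    [1,2] "a" : (S/(S\PP))\S
  [2,5] S\PP   >
    [2,3] "song" : (S\PP)/PP
    [3,5] PP   <
      [3,4] "on" : PP\S
      [4,5] "with" : PP\(PP\S)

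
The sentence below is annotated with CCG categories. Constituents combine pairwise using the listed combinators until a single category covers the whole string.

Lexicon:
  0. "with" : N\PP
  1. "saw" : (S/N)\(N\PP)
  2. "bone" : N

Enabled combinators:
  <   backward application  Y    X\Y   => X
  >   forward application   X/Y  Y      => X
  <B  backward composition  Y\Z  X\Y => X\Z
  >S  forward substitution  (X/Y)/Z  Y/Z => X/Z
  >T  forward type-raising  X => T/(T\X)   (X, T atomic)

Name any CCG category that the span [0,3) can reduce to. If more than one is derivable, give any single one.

[0,3] S   >
  [0,2] S/N   <
    [0,1] "with" : N\PP
    [1,2] "saw" : (S/N)\(N\PP)
  [2,3] "bone" : N

S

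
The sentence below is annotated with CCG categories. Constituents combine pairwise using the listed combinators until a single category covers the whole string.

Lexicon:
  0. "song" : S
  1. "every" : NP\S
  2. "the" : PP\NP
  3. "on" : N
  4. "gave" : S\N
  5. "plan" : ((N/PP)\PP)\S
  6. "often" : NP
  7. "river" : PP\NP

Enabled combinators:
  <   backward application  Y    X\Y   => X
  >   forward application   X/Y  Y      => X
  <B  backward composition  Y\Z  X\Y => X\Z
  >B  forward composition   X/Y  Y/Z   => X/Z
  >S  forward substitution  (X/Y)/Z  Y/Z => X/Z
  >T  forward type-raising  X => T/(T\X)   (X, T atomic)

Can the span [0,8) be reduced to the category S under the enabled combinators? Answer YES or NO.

S NP\S PP\NP N S\N ((N/PP)\PP)\S NP PP\NP
CKY chart[0,8] = {N, N/(N\N), N/(PP\PP), NP/(NP\N), PP/(PP\N), S/(S\N)}; S ∉ chart

NO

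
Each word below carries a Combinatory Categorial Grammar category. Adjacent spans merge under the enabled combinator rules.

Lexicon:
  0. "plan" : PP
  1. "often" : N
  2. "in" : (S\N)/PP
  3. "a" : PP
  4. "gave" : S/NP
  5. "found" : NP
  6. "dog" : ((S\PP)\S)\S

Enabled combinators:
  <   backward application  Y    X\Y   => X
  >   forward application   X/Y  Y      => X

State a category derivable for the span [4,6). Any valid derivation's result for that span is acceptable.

S

[0,7] S   <
  [0,1] "plan" : PP
  [1,7] S\PP   <
    [1,4] S   <
      [1,2] "often" : N
      [2,4] S\N   >
        [2,3] "in" : (S\N)/PP
        [3,4] "a" : PP
    [4,7] (S\PP)\S   <
      [4,6] S   >
        [4,5] "gave" : S/NP
        [5,6] "found" : NP
      [6,7] "dog" : ((S\PP)\S)\S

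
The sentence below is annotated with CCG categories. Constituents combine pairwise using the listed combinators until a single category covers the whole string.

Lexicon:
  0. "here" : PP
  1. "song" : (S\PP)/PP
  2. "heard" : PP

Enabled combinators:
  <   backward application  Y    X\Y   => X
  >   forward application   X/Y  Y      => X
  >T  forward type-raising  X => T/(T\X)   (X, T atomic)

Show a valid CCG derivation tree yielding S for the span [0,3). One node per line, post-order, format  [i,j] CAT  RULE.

[0,3] S   >
  [0,1] S/(S\PP)   >T
    [0,1] "here" : PP
  [1,3] S\PP   >
    [1,2] "song" : (S\PP)/PP
    [2,3] "heard" : PP

[0,1] PP  lex  "here"
[0,1] S/(S\PP)  >T
[1,2] (S\PP)/PP  lex  "song"
[2,3] PP  lex  "heard"
[1,3] S\PP  >  k=2
[0,3] S  >  k=1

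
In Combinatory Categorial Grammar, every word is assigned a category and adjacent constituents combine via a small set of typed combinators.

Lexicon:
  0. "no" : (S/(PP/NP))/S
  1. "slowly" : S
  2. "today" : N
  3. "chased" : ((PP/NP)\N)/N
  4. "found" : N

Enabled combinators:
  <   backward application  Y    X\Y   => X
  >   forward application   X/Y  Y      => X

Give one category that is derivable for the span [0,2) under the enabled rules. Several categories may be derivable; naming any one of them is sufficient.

S/(PP/NP)

[0,5] S   >
  [0,2] S/(PP/NP)   >
    [0,1] "no" : (S/(PP/NP))/S
    [1,2] "slowly" : S
  [2,5] PP/NP   <
    [2,3] "today" : N
    [3,5] (PP/NP)\N   >
      [3,4] "chased" : ((PP/NP)\N)/N
      [4,5] "found" : N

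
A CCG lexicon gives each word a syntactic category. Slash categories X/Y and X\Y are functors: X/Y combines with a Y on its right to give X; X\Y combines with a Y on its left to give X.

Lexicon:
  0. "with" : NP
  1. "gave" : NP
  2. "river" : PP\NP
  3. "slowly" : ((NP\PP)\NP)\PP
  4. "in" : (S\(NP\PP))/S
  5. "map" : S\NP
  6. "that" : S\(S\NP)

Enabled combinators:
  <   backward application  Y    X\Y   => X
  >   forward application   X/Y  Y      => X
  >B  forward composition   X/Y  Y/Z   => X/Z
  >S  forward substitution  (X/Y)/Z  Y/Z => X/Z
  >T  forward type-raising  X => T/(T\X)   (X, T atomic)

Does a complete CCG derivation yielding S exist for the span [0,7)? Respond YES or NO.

[0,7] S   <
  [0,4] NP\PP   <
    [0,1] "with" : NP
    [1,4] (NP\PP)\NP   <
      [1,3] PP   <
        [1,2] "gave" : NP
        [2,3] "river" : PP\NP
      [3,4] "slowly" : ((NP\PP)\NP)\PP
  [4,7] S\(NP\PP)   >
    [4,5] "in" : (S\(NP\PP))/S
    [5,7] S   <
      [5,6] "map" : S\NP
      [6,7] "that" : S\(S\NP)

YES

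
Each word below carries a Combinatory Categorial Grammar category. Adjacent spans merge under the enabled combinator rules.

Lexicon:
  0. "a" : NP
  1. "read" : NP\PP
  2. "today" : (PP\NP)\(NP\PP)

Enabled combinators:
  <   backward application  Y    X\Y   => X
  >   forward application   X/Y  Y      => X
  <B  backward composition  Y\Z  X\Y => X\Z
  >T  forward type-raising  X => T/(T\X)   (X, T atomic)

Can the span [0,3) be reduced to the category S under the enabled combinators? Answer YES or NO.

NO

NP NP\PP (PP\NP)\(NP\PP)
CKY chart[0,3] = {N/(N\PP), NP/(NP\PP), PP, PP/(PP\PP), S/(S\PP)}; S ∉ chart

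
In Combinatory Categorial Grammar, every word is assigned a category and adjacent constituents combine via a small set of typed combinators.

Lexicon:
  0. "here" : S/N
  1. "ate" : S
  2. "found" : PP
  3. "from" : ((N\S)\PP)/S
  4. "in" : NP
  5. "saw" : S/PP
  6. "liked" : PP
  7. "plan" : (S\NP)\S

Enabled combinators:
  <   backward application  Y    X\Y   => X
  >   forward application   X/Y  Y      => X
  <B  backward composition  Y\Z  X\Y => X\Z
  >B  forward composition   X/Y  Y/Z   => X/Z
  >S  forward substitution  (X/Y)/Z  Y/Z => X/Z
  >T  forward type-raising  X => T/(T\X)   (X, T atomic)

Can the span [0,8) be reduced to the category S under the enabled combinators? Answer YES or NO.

YES

[0,8] S   >
  [0,1] "here" : S/N
  [1,8] N   >
    [1,2] N/(N\S)   >T
      [1,2] "ate" : S
    [2,8] N\S   <
      [2,3] "found" : PP
      [3,8] (N\S)\PP   >
        [3,4] "from" : ((N\S)\PP)/S
        [4,8] S   >
          [4,5] S/(S\NP)   >T
            [4,5] "in" : NP
          [5,8] S\NP   <
            [5,7] S   >
              [5,6] "saw" : S/PP
              [6,7] "liked" : PP
            [7,8] "plan" : (S\NP)\S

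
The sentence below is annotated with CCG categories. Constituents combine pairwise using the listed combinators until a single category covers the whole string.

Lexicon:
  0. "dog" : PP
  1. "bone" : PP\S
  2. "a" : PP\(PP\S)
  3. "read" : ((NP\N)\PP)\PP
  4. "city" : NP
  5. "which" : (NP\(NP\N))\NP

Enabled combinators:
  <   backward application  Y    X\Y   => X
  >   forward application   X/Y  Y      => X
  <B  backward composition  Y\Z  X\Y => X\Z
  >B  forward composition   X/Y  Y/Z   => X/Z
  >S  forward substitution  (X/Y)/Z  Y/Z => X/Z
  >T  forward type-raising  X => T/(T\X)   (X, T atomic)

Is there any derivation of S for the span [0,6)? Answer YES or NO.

PP PP\S PP\(PP\S) ((NP\N)\PP)\PP NP (NP\(NP\N))\NP
CKY chart[0,6] = {N/(N\NP), NP, NP/(NP\NP), PP/(PP\NP), S/(S\NP)}; S ∉ chart

NO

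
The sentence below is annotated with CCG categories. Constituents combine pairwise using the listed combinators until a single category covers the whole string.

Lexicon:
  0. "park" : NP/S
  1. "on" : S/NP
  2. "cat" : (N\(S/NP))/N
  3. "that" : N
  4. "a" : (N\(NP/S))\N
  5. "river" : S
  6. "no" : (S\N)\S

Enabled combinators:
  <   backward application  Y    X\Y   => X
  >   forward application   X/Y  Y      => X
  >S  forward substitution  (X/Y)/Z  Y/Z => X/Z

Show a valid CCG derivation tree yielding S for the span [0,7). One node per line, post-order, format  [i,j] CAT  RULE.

[0,7] S   <
  [0,5] N   <
    [0,1] "park" : NP/S
    [1,5] N\(NP/S)   <
      [1,4] N   <
        [1,2] "on" : S/NP
        [2,4] N\(S/NP)   >
          [2,3] "cat" : (N\(S/NP))/N
          [3,4] "that" : N
      [4,5] "a" : (N\(NP/S))\N
  [5,7] S\N   <
    [5,6] "river" : S
    [6,7] "no" : (S\N)\S

[0,1] NP/S  lex  "park"
[1,2] S/NP  lex  "on"
[2,3] (N\(S/NP))/N  lex  "cat"
[3,4] N  lex  "that"
[2,4] N\(S/NP)  >  k=3
[1,4] N  <  k=2
[4,5] (N\(NP/S))\N  lex  "a"
[1,5] N\(NP/S)  <  k=4
[0,5] N  <  k=1
[5,6] S  lex  "river"
[6,7] (S\N)\S  lex  "no"
[5,7] S\N  <  k=6
[0,7] S  <  k=5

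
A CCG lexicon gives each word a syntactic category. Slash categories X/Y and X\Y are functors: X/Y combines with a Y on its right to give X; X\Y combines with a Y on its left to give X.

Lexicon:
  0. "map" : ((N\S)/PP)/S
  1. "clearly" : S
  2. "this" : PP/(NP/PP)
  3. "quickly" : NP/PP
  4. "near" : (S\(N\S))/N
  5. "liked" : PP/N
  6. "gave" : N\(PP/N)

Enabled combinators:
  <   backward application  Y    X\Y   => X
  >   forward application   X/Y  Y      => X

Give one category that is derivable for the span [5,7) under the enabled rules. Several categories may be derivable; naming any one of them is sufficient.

[0,7] S   <
  [0,4] N\S   >
    [0,2] (N\S)/PP   >
      [0,1] "map" : ((N\S)/PP)/S
      [1,2] "clearly" : S
    [2,4] PP   >
      [2,3] "this" : PP/(NP/PP)
      [3,4] "quickly" : NP/PP
  [4,7] S\(N\S)   >
    [4,5] "near" : (S\(N\S))/N
    [5,7] N   <
      [5,6] "liked" : PP/N
      [6,7] "gave" : N\(PP/N)

N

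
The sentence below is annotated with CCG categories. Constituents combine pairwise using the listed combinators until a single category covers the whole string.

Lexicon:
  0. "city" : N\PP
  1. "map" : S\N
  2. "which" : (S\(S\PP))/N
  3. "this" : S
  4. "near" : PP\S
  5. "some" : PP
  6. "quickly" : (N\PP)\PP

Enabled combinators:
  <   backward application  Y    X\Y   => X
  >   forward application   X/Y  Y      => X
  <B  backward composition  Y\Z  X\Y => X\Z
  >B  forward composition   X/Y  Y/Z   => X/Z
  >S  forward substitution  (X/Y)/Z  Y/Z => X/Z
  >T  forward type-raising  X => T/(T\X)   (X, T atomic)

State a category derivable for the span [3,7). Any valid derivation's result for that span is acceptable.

[0,7] S   <
  [0,2] S\PP   <B
    [0,1] "city" : N\PP
    [1,2] "map" : S\N
  [2,7] S\(S\PP)   >
    [2,3] "which" : (S\(S\PP))/N
    [3,7] N   <
      [3,5] PP   >
        [3,4] PP/(PP\S)   >T
          [3,4] "this" : S
        [4,5] "near" : PP\S
      [5,7] N\PP   <
        [5,6] "some" : PP
        [6,7] "quickly" : (N\PP)\PP

N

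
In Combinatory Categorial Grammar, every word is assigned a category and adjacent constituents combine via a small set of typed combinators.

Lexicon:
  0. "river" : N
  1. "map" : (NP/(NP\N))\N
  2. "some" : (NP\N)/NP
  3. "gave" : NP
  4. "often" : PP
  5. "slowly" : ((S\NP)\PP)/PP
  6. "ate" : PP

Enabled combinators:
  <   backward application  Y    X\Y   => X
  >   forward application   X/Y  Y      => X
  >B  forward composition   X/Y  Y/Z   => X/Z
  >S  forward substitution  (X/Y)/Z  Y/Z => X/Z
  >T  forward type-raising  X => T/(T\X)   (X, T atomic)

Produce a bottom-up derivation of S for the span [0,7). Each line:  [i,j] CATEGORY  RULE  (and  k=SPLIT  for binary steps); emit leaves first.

[0,1] N  lex  "river"
[1,2] (NP/(NP\N))\N  lex  "map"
[0,2] NP/(NP\N)  <  k=1
[2,3] (NP\N)/NP  lex  "some"
[3,4] NP  lex  "gave"
[2,4] NP\N  >  k=3
[0,4] NP  >  k=2
[4,5] PP  lex  "often"
[5,6] ((S\NP)\PP)/PP  lex  "slowly"
[6,7] PP  lex  "ate"
[5,7] (S\NP)\PP  >  k=6
[4,7] S\NP  <  k=5
[0,7] S  <  k=4

[0,7] S   <
  [0,4] NP   >
    [0,2] NP/(NP\N)   <
      [0,1] "river" : N
      [1,2] "map" : (NP/(NP\N))\N
    [2,4] NP\N   >
      [2,3] "some" : (NP\N)/NP
      [3,4] "gave" : NP
  [4,7] S\NP   <
    [4,5] "often" : PP
    [5,7] (S\NP)\PP   >
      [5,6] "slowly" : ((S\NP)\PP)/PP
      [6,7] "ate" : PP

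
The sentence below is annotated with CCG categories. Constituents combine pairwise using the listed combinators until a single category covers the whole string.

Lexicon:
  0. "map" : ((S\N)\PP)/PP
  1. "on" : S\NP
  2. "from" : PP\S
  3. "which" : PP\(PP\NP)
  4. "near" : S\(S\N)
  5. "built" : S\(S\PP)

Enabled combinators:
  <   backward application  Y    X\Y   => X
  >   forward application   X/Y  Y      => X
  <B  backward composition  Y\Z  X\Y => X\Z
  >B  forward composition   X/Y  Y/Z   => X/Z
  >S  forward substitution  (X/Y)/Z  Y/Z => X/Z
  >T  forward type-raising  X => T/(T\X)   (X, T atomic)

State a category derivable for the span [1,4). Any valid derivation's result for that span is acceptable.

PP

[0,6] S   <
  [0,5] S\PP   <B
    [0,4] (S\N)\PP   >
      [0,1] "map" : ((S\N)\PP)/PP
      [1,4] PP   <
        [1,3] PP\NP   <B
          [1,2] "on" : S\NP
          [2,3] "from" : PP\S
        [3,4] "which" : PP\(PP\NP)
    [4,5] "near" : S\(S\N)
  [5,6] "built" : S\(S\PP)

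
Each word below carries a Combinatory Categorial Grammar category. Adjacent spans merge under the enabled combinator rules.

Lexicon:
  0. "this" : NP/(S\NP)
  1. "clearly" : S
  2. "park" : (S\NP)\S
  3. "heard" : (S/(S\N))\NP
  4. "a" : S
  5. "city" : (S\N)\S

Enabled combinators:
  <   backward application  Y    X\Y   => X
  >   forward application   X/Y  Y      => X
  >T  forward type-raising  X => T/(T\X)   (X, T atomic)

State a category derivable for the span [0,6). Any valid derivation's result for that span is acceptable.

S

[0,6] S   >
  [0,4] S/(S\N)   <
    [0,3] NP   >
      [0,1] "this" : NP/(S\NP)
      [1,3] S\NP   <
        [1,2] "clearly" : S
        [2,3] "park" : (S\NP)\S
    [3,4] "heard" : (S/(S\N))\NP
  [4,6] S\N   <
    [4,5] "a" : S
    [5,6] "city" : (S\N)\S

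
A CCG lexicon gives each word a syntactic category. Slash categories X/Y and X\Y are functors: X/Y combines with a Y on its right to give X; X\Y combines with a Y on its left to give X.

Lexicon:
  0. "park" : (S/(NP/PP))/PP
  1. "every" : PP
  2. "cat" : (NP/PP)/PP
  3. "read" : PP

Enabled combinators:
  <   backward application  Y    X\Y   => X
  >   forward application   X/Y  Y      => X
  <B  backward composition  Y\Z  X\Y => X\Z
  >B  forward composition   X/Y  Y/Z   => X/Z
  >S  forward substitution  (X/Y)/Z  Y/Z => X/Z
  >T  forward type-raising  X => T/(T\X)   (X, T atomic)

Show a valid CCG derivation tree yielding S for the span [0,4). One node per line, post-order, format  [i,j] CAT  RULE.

[0,1] (S/(NP/PP))/PP  lex  "park"
[1,2] PP  lex  "every"
[0,2] S/(NP/PP)  >  k=1
[2,3] (NP/PP)/PP  lex  "cat"
[3,4] PP  lex  "read"
[2,4] NP/PP  >  k=3
[0,4] S  >  k=2

[0,4] S   >
  [0,2] S/(NP/PP)   >
    [0,1] "park" : (S/(NP/PP))/PP
    [1,2] "every" : PP
  [2,4] NP/PP   >
    [2,3] "cat" : (NP/PP)/PP
    [3,4] "read" : PP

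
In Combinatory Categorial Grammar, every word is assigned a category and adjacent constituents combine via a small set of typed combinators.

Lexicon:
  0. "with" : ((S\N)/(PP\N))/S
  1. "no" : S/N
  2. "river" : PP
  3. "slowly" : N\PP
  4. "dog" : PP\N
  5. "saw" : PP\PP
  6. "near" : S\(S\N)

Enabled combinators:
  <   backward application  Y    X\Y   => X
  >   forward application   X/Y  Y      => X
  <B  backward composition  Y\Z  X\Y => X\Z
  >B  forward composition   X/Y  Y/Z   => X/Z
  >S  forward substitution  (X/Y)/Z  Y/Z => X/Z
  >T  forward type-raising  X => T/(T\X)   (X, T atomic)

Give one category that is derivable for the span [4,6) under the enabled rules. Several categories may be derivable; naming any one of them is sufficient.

[0,7] S   <
  [0,6] S\N   >
    [0,4] (S\N)/(PP\N)   >
      [0,1] "with" : ((S\N)/(PP\N))/S
      [1,4] S   >
        [1,2] "no" : S/N
        [2,4] N   >
          [2,3] N/(N\PP)   >T
            [2,3] "river" : PP
          [3,4] "slowly" : N\PP
    [4,6] PP\N   <B
      [4,5] "dog" : PP\N
      [5,6] "saw" : PP\PP
  [6,7] "near" : S\(S\N)

PP\N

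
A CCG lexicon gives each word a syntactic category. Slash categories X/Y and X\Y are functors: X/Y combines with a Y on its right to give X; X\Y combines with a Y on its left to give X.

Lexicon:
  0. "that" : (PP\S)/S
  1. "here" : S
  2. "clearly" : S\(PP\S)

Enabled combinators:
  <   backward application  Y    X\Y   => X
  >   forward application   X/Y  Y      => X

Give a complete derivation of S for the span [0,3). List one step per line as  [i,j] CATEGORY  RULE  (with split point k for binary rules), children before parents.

[0,1] (PP\S)/S  lex  "that"
[1,2] S  lex  "here"
[0,2] PP\S  >  k=1
[2,3] S\(PP\S)  lex  "clearly"
[0,3] S  <  k=2

[0,3] S   <
  [0,2] PP\S   >
    [0,1] "that" : (PP\S)/S
    [1,2] "here" : S
  [2,3] "clearly" : S\(PP\S)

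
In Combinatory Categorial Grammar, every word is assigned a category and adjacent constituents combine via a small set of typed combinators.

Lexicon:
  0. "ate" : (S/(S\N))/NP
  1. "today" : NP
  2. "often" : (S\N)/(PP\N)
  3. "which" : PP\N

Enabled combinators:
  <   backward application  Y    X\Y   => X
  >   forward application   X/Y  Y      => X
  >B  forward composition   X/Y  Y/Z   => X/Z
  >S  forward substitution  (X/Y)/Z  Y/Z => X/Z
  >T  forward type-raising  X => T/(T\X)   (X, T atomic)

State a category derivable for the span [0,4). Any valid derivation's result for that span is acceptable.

S

[0,4] S   >
  [0,2] S/(S\N)   >
    [0,1] "ate" : (S/(S\N))/NP
    [1,2] "today" : NP
  [2,4] S\N   >
    [2,3] "often" : (S\N)/(PP\N)
    [3,4] "which" : PP\N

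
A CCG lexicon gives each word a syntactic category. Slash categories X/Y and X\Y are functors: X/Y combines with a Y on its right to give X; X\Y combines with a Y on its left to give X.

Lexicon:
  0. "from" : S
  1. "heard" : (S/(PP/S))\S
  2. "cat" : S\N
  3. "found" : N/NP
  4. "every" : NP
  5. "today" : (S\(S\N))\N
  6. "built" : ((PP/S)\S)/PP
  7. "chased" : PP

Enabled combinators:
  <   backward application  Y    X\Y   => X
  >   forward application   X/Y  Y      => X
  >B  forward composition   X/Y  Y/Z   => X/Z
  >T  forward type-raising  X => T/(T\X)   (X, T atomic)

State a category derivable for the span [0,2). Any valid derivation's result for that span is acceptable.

[0,8] S   >
  [0,2] S/(PP/S)   <
    [0,1] "from" : S
    [1,2] "heard" : (S/(PP/S))\S
  [2,8] PP/S   <
    [2,6] S   <
      [2,3] "cat" : S\N
      [3,6] S\(S\N)   <
        [3,5] N   >
          [3,4] "found" : N/NP
          [4,5] "every" : NP
        [5,6] "today" : (S\(S\N))\N
    [6,8] (PP/S)\S   >
      [6,7] "built" : ((PP/S)\S)/PP
      [7,8] "chased" : PP

S/(PP/S)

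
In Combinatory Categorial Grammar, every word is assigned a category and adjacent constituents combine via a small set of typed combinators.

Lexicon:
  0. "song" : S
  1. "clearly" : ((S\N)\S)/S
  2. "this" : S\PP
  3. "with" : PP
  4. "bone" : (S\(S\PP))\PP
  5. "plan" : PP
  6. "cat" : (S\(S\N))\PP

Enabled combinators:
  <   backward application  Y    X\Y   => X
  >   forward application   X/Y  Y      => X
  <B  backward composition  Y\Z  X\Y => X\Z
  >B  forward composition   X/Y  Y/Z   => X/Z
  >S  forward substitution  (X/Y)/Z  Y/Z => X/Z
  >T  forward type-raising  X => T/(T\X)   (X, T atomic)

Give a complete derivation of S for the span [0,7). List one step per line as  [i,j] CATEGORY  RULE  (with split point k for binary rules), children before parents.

[0,7] S   <
  [0,5] S\N   <
    [0,1] "song" : S
    [1,5] (S\N)\S   >
      [1,2] "clearly" : ((S\N)\S)/S
      [2,5] S   <
        [2,3] "this" : S\PP
        [3,5] S\(S\PP)   <
          [3,4] "with" : PP
          [4,5] "bone" : (S\(S\PP))\PP
  [5,7] S\(S\N)   <
    [5,6] "plan" : PP
    [6,7] "cat" : (S\(S\N))\PP

[0,1] S  lex  "song"
[1,2] ((S\N)\S)/S  lex  "clearly"
[2,3] S\PP  lex  "this"
[3,4] PP  lex  "with"
[4,5] (S\(S\PP))\PP  lex  "bone"
[3,5] S\(S\PP)  <  k=4
[2,5] S  <  k=3
[1,5] (S\N)\S  >  k=2
[0,5] S\N  <  k=1
[5,6] PP  lex  "plan"
[6,7] (S\(S\N))\PP  lex  "cat"
[5,7] S\(S\N)  <  k=6
[0,7] S  <  k=5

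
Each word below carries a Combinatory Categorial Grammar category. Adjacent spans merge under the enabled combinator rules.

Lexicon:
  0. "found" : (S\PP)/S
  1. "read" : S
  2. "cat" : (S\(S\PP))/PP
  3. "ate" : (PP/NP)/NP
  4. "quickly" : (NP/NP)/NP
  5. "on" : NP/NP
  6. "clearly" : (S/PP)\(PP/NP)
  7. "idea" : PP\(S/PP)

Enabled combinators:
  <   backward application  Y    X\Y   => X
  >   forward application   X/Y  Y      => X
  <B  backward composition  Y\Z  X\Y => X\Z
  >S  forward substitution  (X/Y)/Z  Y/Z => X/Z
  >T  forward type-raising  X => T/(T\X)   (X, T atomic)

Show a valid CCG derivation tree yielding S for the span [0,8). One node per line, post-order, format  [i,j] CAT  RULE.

[0,1] (S\PP)/S  lex  "found"
[1,2] S  lex  "read"
[0,2] S\PP  >  k=1
[2,3] (S\(S\PP))/PP  lex  "cat"
[3,4] (PP/NP)/NP  lex  "ate"
[4,5] (NP/NP)/NP  lex  "quickly"
[5,6] NP/NP  lex  "on"
[4,6] NP/NP  >S  k=5
[3,6] PP/NP  >S  k=4
[6,7] (S/PP)\(PP/NP)  lex  "clearly"
[3,7] S/PP  <  k=6
[7,8] PP\(S/PP)  lex  "idea"
[3,8] PP  <  k=7
[2,8] S\(S\PP)  >  k=3
[0,8] S  <  k=2

[0,8] S   <
  [0,2] S\PP   >
    [0,1] "found" : (S\PP)/S
    [1,2] "read" : S
  [2,8] S\(S\PP)   >
    [2,3] "cat" : (S\(S\PP))/PP
    [3,8] PP   <
      [3,7] S/PP   <
        [3,6] PP/NP   >S
          [3,4] "ate" : (PP/NP)/NP
          [4,6] NP/NP   >S
            [4,5] "quickly" : (NP/NP)/NP
            [5,6] "on" : NP/NP
        [6,7] "clearly" : (S/PP)\(PP/NP)
      [7,8] "idea" : PP\(S/PP)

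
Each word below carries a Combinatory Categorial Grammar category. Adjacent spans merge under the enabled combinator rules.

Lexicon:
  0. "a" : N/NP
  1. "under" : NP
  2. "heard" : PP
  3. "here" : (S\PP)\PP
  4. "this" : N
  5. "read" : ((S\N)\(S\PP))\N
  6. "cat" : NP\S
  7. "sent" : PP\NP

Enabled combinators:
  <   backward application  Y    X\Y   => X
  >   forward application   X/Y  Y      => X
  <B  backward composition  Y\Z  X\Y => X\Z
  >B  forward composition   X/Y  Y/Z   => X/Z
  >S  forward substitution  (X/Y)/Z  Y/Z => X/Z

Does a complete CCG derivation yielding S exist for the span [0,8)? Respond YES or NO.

N/NP NP PP (S\PP)\PP N ((S\N)\(S\PP))\N NP\S PP\NP
CKY chart[0,8] = {PP}; S ∉ chart

NO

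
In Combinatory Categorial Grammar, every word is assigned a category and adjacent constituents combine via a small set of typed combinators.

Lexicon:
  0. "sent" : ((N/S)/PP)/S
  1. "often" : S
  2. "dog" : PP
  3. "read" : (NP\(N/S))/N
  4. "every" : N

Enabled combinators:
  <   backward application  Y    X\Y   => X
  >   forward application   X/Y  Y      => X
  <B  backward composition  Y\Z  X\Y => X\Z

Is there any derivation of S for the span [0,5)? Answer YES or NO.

((N/S)/PP)/S S PP (NP\(N/S))/N N
CKY chart[0,5] = {NP}; S ∉ chart

NO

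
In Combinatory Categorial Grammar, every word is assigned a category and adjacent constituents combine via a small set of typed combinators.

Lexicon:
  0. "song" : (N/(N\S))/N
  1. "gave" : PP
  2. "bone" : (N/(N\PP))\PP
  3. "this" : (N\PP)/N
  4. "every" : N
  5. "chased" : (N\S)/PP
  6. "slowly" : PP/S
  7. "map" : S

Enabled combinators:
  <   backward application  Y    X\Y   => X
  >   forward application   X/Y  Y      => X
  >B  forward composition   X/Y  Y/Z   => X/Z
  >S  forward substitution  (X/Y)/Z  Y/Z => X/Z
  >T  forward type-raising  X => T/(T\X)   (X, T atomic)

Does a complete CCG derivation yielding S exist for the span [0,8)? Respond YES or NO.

NO

(N/(N\S))/N PP (N/(N\PP))\PP (N\PP)/N N (N\S)/PP PP/S S
CKY chart[0,8] = {N, N/(N\N), N/(PP\PP), N/(S\S), NP/(NP\N), PP/(PP\N), S/(S\N)}; S ∉ chart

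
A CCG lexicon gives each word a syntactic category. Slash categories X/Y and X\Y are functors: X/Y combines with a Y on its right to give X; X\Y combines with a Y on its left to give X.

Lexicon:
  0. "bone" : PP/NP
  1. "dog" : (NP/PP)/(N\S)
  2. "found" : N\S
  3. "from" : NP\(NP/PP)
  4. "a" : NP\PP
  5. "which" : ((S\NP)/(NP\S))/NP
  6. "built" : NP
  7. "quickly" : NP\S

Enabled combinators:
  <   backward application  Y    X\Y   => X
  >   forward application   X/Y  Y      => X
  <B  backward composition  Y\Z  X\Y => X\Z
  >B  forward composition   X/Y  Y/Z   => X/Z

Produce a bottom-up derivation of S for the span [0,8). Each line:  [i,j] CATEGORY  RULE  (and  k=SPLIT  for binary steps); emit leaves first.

[0,8] S   <
  [0,5] NP   <
    [0,4] PP   >
      [0,1] "bone" : PP/NP
      [1,4] NP   <
        [1,3] NP/PP   >
          [1,2] "dog" : (NP/PP)/(N\S)
          [2,3] "found" : N\S
        [3,4] "from" : NP\(NP/PP)
    [4,5] "a" : NP\PP
  [5,8] S\NP   >
    [5,7] (S\NP)/(NP\S)   >
      [5,6] "which" : ((S\NP)/(NP\S))/NP
      [6,7] "built" : NP
    [7,8] "quickly" : NP\S

[0,1] PP/NP  lex  "bone"
[1,2] (NP/PP)/(N\S)  lex  "dog"
[2,3] N\S  lex  "found"
[1,3] NP/PP  >  k=2
[3,4] NP\(NP/PP)  lex  "from"
[1,4] NP  <  k=3
[0,4] PP  >  k=1
[4,5] NP\PP  lex  "a"
[0,5] NP  <  k=4
[5,6] ((S\NP)/(NP\S))/NP  lex  "which"
[6,7] NP  lex  "built"
[5,7] (S\NP)/(NP\S)  >  k=6
[7,8] NP\S  lex  "quickly"
[5,8] S\NP  >  k=7
[0,8] S  <  k=5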